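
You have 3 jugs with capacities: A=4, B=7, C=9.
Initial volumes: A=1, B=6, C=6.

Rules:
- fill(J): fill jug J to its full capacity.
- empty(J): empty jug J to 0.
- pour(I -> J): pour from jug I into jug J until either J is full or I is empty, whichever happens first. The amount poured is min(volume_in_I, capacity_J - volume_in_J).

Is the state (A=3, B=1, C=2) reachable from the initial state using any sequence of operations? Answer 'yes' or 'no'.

Answer: no

Derivation:
BFS explored all 257 reachable states.
Reachable set includes: (0,0,0), (0,0,1), (0,0,2), (0,0,3), (0,0,4), (0,0,5), (0,0,6), (0,0,7), (0,0,8), (0,0,9), (0,1,0), (0,1,1) ...
Target (A=3, B=1, C=2) not in reachable set → no.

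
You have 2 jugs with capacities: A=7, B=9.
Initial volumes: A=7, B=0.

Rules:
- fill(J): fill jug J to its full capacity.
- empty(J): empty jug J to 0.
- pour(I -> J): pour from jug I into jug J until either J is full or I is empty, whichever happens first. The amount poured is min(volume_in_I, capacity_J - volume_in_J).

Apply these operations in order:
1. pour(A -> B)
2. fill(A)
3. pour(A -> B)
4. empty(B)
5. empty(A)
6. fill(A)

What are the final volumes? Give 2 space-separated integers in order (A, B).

Step 1: pour(A -> B) -> (A=0 B=7)
Step 2: fill(A) -> (A=7 B=7)
Step 3: pour(A -> B) -> (A=5 B=9)
Step 4: empty(B) -> (A=5 B=0)
Step 5: empty(A) -> (A=0 B=0)
Step 6: fill(A) -> (A=7 B=0)

Answer: 7 0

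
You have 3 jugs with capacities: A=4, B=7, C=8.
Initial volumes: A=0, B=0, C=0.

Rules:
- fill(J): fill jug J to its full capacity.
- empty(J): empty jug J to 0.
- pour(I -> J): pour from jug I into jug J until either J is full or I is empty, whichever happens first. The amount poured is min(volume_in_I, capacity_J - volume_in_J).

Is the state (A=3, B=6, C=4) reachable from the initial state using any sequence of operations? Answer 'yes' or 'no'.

BFS explored all 234 reachable states.
Reachable set includes: (0,0,0), (0,0,1), (0,0,2), (0,0,3), (0,0,4), (0,0,5), (0,0,6), (0,0,7), (0,0,8), (0,1,0), (0,1,1), (0,1,2) ...
Target (A=3, B=6, C=4) not in reachable set → no.

Answer: no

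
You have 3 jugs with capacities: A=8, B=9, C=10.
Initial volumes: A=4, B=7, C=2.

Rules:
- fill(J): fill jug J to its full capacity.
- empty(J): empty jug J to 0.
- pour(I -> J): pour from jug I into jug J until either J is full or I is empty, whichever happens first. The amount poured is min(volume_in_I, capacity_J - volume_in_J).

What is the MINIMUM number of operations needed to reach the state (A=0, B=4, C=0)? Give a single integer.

Answer: 3

Derivation:
BFS from (A=4, B=7, C=2). One shortest path:
  1. empty(B) -> (A=4 B=0 C=2)
  2. empty(C) -> (A=4 B=0 C=0)
  3. pour(A -> B) -> (A=0 B=4 C=0)
Reached target in 3 moves.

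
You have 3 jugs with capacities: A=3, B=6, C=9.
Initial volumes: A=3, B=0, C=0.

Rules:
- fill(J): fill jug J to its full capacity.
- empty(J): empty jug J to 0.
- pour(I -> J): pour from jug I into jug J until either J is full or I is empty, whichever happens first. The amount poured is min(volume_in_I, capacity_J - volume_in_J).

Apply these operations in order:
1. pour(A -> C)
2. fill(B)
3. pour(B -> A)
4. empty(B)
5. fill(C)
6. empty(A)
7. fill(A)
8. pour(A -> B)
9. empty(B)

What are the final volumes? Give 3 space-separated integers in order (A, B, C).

Step 1: pour(A -> C) -> (A=0 B=0 C=3)
Step 2: fill(B) -> (A=0 B=6 C=3)
Step 3: pour(B -> A) -> (A=3 B=3 C=3)
Step 4: empty(B) -> (A=3 B=0 C=3)
Step 5: fill(C) -> (A=3 B=0 C=9)
Step 6: empty(A) -> (A=0 B=0 C=9)
Step 7: fill(A) -> (A=3 B=0 C=9)
Step 8: pour(A -> B) -> (A=0 B=3 C=9)
Step 9: empty(B) -> (A=0 B=0 C=9)

Answer: 0 0 9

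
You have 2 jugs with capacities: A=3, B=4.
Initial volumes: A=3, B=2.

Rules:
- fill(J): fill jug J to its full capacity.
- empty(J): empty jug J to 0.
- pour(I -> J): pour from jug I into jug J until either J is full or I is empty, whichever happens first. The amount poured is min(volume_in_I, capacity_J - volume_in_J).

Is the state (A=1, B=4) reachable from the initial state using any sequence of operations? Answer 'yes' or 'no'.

BFS from (A=3, B=2):
  1. pour(A -> B) -> (A=1 B=4)
Target reached → yes.

Answer: yes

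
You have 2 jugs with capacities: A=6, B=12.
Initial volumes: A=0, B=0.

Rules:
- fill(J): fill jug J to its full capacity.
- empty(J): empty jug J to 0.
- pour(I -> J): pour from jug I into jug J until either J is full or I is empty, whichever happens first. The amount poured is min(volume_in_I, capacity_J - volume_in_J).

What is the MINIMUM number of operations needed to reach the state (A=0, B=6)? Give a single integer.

BFS from (A=0, B=0). One shortest path:
  1. fill(A) -> (A=6 B=0)
  2. pour(A -> B) -> (A=0 B=6)
Reached target in 2 moves.

Answer: 2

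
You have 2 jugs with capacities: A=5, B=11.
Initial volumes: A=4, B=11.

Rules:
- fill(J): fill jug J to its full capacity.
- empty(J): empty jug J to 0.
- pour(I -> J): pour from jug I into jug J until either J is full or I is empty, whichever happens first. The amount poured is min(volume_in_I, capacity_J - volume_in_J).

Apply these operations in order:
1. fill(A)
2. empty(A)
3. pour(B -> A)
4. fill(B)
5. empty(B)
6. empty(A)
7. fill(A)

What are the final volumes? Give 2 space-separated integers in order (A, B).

Answer: 5 0

Derivation:
Step 1: fill(A) -> (A=5 B=11)
Step 2: empty(A) -> (A=0 B=11)
Step 3: pour(B -> A) -> (A=5 B=6)
Step 4: fill(B) -> (A=5 B=11)
Step 5: empty(B) -> (A=5 B=0)
Step 6: empty(A) -> (A=0 B=0)
Step 7: fill(A) -> (A=5 B=0)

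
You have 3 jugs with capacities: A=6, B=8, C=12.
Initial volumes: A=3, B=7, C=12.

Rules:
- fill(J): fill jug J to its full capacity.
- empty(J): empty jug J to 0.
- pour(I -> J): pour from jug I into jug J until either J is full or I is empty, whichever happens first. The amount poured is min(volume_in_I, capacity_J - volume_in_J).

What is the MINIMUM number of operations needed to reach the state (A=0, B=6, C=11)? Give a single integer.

BFS from (A=3, B=7, C=12). One shortest path:
  1. fill(A) -> (A=6 B=7 C=12)
  2. pour(C -> B) -> (A=6 B=8 C=11)
  3. empty(B) -> (A=6 B=0 C=11)
  4. pour(A -> B) -> (A=0 B=6 C=11)
Reached target in 4 moves.

Answer: 4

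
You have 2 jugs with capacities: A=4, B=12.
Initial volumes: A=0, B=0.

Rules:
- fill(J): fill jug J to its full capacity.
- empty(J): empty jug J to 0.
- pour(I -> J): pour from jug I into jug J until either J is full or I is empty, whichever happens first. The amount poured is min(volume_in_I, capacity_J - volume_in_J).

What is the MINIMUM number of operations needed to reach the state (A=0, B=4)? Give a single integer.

BFS from (A=0, B=0). One shortest path:
  1. fill(A) -> (A=4 B=0)
  2. pour(A -> B) -> (A=0 B=4)
Reached target in 2 moves.

Answer: 2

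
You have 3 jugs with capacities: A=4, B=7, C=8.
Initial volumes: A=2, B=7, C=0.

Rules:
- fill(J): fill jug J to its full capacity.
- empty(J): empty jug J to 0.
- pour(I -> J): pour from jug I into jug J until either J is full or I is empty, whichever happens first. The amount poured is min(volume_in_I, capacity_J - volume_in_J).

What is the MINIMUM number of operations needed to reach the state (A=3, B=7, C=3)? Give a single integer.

Answer: 5

Derivation:
BFS from (A=2, B=7, C=0). One shortest path:
  1. pour(B -> C) -> (A=2 B=0 C=7)
  2. pour(A -> B) -> (A=0 B=2 C=7)
  3. fill(A) -> (A=4 B=2 C=7)
  4. pour(A -> C) -> (A=3 B=2 C=8)
  5. pour(C -> B) -> (A=3 B=7 C=3)
Reached target in 5 moves.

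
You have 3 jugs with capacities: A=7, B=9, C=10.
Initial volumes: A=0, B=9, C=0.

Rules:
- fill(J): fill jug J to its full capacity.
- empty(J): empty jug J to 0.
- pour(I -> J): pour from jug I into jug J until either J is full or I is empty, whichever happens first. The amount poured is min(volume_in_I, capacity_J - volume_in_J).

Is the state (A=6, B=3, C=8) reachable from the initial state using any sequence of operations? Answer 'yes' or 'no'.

BFS explored all 448 reachable states.
Reachable set includes: (0,0,0), (0,0,1), (0,0,2), (0,0,3), (0,0,4), (0,0,5), (0,0,6), (0,0,7), (0,0,8), (0,0,9), (0,0,10), (0,1,0) ...
Target (A=6, B=3, C=8) not in reachable set → no.

Answer: no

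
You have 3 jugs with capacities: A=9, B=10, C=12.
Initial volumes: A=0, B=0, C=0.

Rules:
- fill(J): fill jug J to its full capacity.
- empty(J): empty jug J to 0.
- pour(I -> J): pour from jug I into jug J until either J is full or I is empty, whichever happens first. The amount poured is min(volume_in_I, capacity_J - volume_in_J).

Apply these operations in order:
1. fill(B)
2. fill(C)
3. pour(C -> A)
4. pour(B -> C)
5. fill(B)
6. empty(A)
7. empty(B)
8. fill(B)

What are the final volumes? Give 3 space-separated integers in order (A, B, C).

Step 1: fill(B) -> (A=0 B=10 C=0)
Step 2: fill(C) -> (A=0 B=10 C=12)
Step 3: pour(C -> A) -> (A=9 B=10 C=3)
Step 4: pour(B -> C) -> (A=9 B=1 C=12)
Step 5: fill(B) -> (A=9 B=10 C=12)
Step 6: empty(A) -> (A=0 B=10 C=12)
Step 7: empty(B) -> (A=0 B=0 C=12)
Step 8: fill(B) -> (A=0 B=10 C=12)

Answer: 0 10 12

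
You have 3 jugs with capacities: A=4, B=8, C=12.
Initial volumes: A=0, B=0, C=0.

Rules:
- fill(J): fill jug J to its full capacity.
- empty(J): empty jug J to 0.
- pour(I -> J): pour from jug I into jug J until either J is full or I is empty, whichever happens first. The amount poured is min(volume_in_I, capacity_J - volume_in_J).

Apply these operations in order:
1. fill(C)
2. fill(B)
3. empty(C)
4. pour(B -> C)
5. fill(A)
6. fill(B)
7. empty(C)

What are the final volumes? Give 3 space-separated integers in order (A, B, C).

Answer: 4 8 0

Derivation:
Step 1: fill(C) -> (A=0 B=0 C=12)
Step 2: fill(B) -> (A=0 B=8 C=12)
Step 3: empty(C) -> (A=0 B=8 C=0)
Step 4: pour(B -> C) -> (A=0 B=0 C=8)
Step 5: fill(A) -> (A=4 B=0 C=8)
Step 6: fill(B) -> (A=4 B=8 C=8)
Step 7: empty(C) -> (A=4 B=8 C=0)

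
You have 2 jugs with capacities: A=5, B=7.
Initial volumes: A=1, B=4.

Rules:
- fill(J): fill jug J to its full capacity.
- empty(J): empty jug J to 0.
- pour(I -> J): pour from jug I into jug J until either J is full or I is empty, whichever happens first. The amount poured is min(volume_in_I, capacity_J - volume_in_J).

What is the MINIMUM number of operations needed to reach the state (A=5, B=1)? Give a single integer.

Answer: 3

Derivation:
BFS from (A=1, B=4). One shortest path:
  1. empty(B) -> (A=1 B=0)
  2. pour(A -> B) -> (A=0 B=1)
  3. fill(A) -> (A=5 B=1)
Reached target in 3 moves.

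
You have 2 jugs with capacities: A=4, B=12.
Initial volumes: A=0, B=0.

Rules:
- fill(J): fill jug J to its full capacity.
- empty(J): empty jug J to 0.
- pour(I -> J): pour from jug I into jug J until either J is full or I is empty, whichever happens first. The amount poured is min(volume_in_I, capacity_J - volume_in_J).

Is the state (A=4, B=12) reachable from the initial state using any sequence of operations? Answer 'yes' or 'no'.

Answer: yes

Derivation:
BFS from (A=0, B=0):
  1. fill(A) -> (A=4 B=0)
  2. fill(B) -> (A=4 B=12)
Target reached → yes.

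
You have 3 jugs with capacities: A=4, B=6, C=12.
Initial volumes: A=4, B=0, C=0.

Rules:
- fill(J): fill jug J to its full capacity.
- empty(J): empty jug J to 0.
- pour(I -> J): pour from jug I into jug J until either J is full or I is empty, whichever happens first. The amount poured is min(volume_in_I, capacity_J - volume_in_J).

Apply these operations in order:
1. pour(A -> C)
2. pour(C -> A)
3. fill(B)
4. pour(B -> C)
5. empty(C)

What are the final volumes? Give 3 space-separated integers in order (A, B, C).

Step 1: pour(A -> C) -> (A=0 B=0 C=4)
Step 2: pour(C -> A) -> (A=4 B=0 C=0)
Step 3: fill(B) -> (A=4 B=6 C=0)
Step 4: pour(B -> C) -> (A=4 B=0 C=6)
Step 5: empty(C) -> (A=4 B=0 C=0)

Answer: 4 0 0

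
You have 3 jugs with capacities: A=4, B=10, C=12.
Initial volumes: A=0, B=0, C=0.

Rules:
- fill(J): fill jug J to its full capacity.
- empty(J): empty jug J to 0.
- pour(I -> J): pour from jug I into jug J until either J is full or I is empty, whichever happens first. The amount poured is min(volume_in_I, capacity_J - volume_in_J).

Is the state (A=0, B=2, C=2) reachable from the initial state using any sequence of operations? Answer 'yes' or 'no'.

Answer: yes

Derivation:
BFS from (A=0, B=0, C=0):
  1. fill(C) -> (A=0 B=0 C=12)
  2. pour(C -> B) -> (A=0 B=10 C=2)
  3. pour(B -> A) -> (A=4 B=6 C=2)
  4. empty(A) -> (A=0 B=6 C=2)
  5. pour(B -> A) -> (A=4 B=2 C=2)
  6. empty(A) -> (A=0 B=2 C=2)
Target reached → yes.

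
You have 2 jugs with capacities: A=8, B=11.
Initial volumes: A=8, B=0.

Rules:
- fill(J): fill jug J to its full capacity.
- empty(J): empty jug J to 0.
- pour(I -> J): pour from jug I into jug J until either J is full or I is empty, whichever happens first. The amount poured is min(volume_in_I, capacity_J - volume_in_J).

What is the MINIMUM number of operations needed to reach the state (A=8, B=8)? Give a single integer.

Answer: 2

Derivation:
BFS from (A=8, B=0). One shortest path:
  1. pour(A -> B) -> (A=0 B=8)
  2. fill(A) -> (A=8 B=8)
Reached target in 2 moves.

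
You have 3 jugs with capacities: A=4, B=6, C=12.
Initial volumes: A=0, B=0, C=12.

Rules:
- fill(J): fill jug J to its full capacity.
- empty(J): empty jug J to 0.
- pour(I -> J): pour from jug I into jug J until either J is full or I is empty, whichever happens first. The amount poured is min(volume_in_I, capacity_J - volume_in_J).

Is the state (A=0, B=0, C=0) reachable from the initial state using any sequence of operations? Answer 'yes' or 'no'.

BFS from (A=0, B=0, C=12):
  1. empty(C) -> (A=0 B=0 C=0)
Target reached → yes.

Answer: yes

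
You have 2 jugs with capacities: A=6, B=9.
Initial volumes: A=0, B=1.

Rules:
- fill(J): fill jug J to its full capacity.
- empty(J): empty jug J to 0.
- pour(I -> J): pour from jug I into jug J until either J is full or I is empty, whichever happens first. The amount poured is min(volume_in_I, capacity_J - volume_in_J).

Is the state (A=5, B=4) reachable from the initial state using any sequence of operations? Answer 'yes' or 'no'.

BFS explored all 20 reachable states.
Reachable set includes: (0,0), (0,1), (0,3), (0,4), (0,6), (0,7), (0,9), (1,0), (1,9), (3,0), (3,9), (4,0) ...
Target (A=5, B=4) not in reachable set → no.

Answer: no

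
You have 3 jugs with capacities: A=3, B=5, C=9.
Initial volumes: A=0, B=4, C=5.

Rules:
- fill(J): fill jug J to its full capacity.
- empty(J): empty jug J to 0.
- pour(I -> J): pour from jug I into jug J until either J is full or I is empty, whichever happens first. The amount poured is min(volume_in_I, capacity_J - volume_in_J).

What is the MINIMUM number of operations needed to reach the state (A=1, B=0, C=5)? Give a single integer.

BFS from (A=0, B=4, C=5). One shortest path:
  1. pour(B -> A) -> (A=3 B=1 C=5)
  2. empty(A) -> (A=0 B=1 C=5)
  3. pour(B -> A) -> (A=1 B=0 C=5)
Reached target in 3 moves.

Answer: 3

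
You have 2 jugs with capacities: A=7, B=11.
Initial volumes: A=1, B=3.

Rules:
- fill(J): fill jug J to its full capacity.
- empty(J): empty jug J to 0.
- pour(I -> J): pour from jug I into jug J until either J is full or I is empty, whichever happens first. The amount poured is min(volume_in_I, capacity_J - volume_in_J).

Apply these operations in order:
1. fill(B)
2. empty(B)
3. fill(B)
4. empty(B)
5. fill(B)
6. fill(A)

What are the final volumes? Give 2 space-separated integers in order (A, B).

Answer: 7 11

Derivation:
Step 1: fill(B) -> (A=1 B=11)
Step 2: empty(B) -> (A=1 B=0)
Step 3: fill(B) -> (A=1 B=11)
Step 4: empty(B) -> (A=1 B=0)
Step 5: fill(B) -> (A=1 B=11)
Step 6: fill(A) -> (A=7 B=11)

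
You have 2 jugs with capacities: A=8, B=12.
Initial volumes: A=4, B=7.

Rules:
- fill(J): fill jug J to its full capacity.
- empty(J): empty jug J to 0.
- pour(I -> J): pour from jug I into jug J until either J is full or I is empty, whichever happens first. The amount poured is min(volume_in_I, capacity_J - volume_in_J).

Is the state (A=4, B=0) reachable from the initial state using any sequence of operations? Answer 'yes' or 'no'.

Answer: yes

Derivation:
BFS from (A=4, B=7):
  1. empty(B) -> (A=4 B=0)
Target reached → yes.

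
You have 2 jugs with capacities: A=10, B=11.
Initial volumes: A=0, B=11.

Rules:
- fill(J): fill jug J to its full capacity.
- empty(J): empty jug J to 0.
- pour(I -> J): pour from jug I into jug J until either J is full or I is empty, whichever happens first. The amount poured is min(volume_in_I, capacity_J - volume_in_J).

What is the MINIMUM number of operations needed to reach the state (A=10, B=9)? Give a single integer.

Answer: 8

Derivation:
BFS from (A=0, B=11). One shortest path:
  1. fill(A) -> (A=10 B=11)
  2. empty(B) -> (A=10 B=0)
  3. pour(A -> B) -> (A=0 B=10)
  4. fill(A) -> (A=10 B=10)
  5. pour(A -> B) -> (A=9 B=11)
  6. empty(B) -> (A=9 B=0)
  7. pour(A -> B) -> (A=0 B=9)
  8. fill(A) -> (A=10 B=9)
Reached target in 8 moves.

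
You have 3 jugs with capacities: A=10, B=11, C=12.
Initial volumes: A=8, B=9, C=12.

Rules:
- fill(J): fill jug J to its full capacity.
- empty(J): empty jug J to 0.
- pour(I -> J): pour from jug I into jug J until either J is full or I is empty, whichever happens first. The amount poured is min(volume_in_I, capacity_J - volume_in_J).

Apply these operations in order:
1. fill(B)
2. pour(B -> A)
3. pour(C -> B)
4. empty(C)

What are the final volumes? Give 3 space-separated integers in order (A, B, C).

Answer: 10 11 0

Derivation:
Step 1: fill(B) -> (A=8 B=11 C=12)
Step 2: pour(B -> A) -> (A=10 B=9 C=12)
Step 3: pour(C -> B) -> (A=10 B=11 C=10)
Step 4: empty(C) -> (A=10 B=11 C=0)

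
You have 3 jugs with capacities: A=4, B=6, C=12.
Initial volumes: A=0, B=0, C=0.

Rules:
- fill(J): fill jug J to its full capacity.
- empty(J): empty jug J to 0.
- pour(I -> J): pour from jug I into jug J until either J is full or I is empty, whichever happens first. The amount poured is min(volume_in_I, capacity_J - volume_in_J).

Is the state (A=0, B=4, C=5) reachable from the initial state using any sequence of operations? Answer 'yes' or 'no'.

Answer: no

Derivation:
BFS explored all 74 reachable states.
Reachable set includes: (0,0,0), (0,0,2), (0,0,4), (0,0,6), (0,0,8), (0,0,10), (0,0,12), (0,2,0), (0,2,2), (0,2,4), (0,2,6), (0,2,8) ...
Target (A=0, B=4, C=5) not in reachable set → no.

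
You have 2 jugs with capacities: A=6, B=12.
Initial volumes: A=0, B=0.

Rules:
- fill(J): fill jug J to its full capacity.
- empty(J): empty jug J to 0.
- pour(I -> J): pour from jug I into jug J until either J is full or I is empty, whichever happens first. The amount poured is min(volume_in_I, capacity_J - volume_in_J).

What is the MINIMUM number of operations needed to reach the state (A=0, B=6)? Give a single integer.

Answer: 2

Derivation:
BFS from (A=0, B=0). One shortest path:
  1. fill(A) -> (A=6 B=0)
  2. pour(A -> B) -> (A=0 B=6)
Reached target in 2 moves.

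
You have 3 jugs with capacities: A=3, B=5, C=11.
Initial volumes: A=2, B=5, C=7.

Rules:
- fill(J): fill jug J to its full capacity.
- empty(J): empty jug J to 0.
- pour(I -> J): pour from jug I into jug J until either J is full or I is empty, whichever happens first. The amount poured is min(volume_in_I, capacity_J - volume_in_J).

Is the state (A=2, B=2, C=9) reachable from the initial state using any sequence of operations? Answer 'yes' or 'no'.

BFS explored all 208 reachable states.
Reachable set includes: (0,0,0), (0,0,1), (0,0,2), (0,0,3), (0,0,4), (0,0,5), (0,0,6), (0,0,7), (0,0,8), (0,0,9), (0,0,10), (0,0,11) ...
Target (A=2, B=2, C=9) not in reachable set → no.

Answer: no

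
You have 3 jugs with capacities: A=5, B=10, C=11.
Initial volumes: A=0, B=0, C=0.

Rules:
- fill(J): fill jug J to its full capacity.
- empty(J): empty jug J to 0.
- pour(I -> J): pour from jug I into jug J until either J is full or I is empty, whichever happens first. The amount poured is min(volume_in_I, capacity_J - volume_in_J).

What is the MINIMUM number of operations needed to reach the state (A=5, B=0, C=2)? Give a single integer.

BFS from (A=0, B=0, C=0). One shortest path:
  1. fill(A) -> (A=5 B=0 C=0)
  2. fill(C) -> (A=5 B=0 C=11)
  3. pour(C -> B) -> (A=5 B=10 C=1)
  4. empty(B) -> (A=5 B=0 C=1)
  5. pour(C -> B) -> (A=5 B=1 C=0)
  6. fill(C) -> (A=5 B=1 C=11)
  7. pour(C -> B) -> (A=5 B=10 C=2)
  8. empty(B) -> (A=5 B=0 C=2)
Reached target in 8 moves.

Answer: 8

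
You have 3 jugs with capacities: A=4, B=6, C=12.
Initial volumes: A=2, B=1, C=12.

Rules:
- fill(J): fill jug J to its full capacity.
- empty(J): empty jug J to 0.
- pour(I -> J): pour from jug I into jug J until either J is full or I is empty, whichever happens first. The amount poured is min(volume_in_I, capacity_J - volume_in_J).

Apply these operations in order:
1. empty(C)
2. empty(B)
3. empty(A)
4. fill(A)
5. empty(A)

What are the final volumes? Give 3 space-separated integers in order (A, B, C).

Answer: 0 0 0

Derivation:
Step 1: empty(C) -> (A=2 B=1 C=0)
Step 2: empty(B) -> (A=2 B=0 C=0)
Step 3: empty(A) -> (A=0 B=0 C=0)
Step 4: fill(A) -> (A=4 B=0 C=0)
Step 5: empty(A) -> (A=0 B=0 C=0)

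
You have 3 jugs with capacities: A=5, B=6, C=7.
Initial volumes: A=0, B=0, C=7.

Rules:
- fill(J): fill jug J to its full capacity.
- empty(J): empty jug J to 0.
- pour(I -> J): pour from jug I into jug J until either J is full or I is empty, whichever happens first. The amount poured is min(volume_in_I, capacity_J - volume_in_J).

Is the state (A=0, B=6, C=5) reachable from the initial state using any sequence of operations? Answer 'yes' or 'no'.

Answer: yes

Derivation:
BFS from (A=0, B=0, C=7):
  1. fill(A) -> (A=5 B=0 C=7)
  2. fill(B) -> (A=5 B=6 C=7)
  3. empty(C) -> (A=5 B=6 C=0)
  4. pour(A -> C) -> (A=0 B=6 C=5)
Target reached → yes.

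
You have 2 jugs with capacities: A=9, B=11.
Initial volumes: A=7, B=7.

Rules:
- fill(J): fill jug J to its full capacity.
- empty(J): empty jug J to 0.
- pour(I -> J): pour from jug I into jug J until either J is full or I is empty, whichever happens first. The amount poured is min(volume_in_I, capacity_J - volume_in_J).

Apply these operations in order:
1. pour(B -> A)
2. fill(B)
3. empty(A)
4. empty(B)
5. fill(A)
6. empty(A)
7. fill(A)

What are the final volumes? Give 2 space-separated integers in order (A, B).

Answer: 9 0

Derivation:
Step 1: pour(B -> A) -> (A=9 B=5)
Step 2: fill(B) -> (A=9 B=11)
Step 3: empty(A) -> (A=0 B=11)
Step 4: empty(B) -> (A=0 B=0)
Step 5: fill(A) -> (A=9 B=0)
Step 6: empty(A) -> (A=0 B=0)
Step 7: fill(A) -> (A=9 B=0)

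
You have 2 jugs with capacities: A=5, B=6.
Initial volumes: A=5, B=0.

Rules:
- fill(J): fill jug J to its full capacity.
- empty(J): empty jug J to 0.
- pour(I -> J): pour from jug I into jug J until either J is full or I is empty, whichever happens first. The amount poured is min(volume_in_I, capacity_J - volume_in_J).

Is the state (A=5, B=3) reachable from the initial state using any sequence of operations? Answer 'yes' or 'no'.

BFS from (A=5, B=0):
  1. pour(A -> B) -> (A=0 B=5)
  2. fill(A) -> (A=5 B=5)
  3. pour(A -> B) -> (A=4 B=6)
  4. empty(B) -> (A=4 B=0)
  5. pour(A -> B) -> (A=0 B=4)
  6. fill(A) -> (A=5 B=4)
  7. pour(A -> B) -> (A=3 B=6)
  8. empty(B) -> (A=3 B=0)
  9. pour(A -> B) -> (A=0 B=3)
  10. fill(A) -> (A=5 B=3)
Target reached → yes.

Answer: yes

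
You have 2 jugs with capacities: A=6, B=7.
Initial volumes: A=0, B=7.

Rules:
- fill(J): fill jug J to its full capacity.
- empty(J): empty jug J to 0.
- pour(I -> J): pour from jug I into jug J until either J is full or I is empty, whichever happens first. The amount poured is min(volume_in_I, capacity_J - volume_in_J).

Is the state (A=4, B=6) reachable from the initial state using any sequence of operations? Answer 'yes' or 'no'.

Answer: no

Derivation:
BFS explored all 26 reachable states.
Reachable set includes: (0,0), (0,1), (0,2), (0,3), (0,4), (0,5), (0,6), (0,7), (1,0), (1,7), (2,0), (2,7) ...
Target (A=4, B=6) not in reachable set → no.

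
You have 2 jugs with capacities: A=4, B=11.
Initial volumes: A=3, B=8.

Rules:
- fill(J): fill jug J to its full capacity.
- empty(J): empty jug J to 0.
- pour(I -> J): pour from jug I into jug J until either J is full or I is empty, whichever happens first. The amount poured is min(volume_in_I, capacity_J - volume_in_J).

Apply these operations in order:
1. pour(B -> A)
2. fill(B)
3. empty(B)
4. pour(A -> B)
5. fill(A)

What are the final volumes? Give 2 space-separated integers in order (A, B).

Step 1: pour(B -> A) -> (A=4 B=7)
Step 2: fill(B) -> (A=4 B=11)
Step 3: empty(B) -> (A=4 B=0)
Step 4: pour(A -> B) -> (A=0 B=4)
Step 5: fill(A) -> (A=4 B=4)

Answer: 4 4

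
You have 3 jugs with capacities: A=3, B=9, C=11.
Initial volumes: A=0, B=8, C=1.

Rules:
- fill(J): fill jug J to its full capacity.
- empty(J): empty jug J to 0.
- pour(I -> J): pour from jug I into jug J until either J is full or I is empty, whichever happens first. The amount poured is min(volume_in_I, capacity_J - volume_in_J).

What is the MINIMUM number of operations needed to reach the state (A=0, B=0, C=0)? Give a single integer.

Answer: 2

Derivation:
BFS from (A=0, B=8, C=1). One shortest path:
  1. empty(B) -> (A=0 B=0 C=1)
  2. empty(C) -> (A=0 B=0 C=0)
Reached target in 2 moves.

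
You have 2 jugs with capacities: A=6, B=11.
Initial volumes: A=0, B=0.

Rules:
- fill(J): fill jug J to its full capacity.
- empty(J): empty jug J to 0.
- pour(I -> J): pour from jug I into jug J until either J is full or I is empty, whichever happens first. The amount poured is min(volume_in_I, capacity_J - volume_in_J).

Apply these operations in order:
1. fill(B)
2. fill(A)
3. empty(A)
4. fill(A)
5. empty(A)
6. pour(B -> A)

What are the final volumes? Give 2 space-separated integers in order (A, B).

Step 1: fill(B) -> (A=0 B=11)
Step 2: fill(A) -> (A=6 B=11)
Step 3: empty(A) -> (A=0 B=11)
Step 4: fill(A) -> (A=6 B=11)
Step 5: empty(A) -> (A=0 B=11)
Step 6: pour(B -> A) -> (A=6 B=5)

Answer: 6 5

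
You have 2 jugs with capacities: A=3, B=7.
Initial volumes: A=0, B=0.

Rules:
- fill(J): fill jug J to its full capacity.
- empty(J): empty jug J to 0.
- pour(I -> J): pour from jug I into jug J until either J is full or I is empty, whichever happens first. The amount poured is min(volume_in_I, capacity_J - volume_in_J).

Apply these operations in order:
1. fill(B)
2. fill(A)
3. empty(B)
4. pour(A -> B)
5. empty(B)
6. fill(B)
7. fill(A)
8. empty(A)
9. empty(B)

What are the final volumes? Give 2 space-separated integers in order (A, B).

Step 1: fill(B) -> (A=0 B=7)
Step 2: fill(A) -> (A=3 B=7)
Step 3: empty(B) -> (A=3 B=0)
Step 4: pour(A -> B) -> (A=0 B=3)
Step 5: empty(B) -> (A=0 B=0)
Step 6: fill(B) -> (A=0 B=7)
Step 7: fill(A) -> (A=3 B=7)
Step 8: empty(A) -> (A=0 B=7)
Step 9: empty(B) -> (A=0 B=0)

Answer: 0 0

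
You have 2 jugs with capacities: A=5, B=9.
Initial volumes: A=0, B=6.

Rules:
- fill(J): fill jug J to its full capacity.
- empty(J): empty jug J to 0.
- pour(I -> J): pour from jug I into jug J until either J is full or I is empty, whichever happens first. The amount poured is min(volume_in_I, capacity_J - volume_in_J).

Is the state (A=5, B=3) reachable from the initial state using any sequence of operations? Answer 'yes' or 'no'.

BFS from (A=0, B=6):
  1. fill(B) -> (A=0 B=9)
  2. pour(B -> A) -> (A=5 B=4)
  3. empty(A) -> (A=0 B=4)
  4. pour(B -> A) -> (A=4 B=0)
  5. fill(B) -> (A=4 B=9)
  6. pour(B -> A) -> (A=5 B=8)
  7. empty(A) -> (A=0 B=8)
  8. pour(B -> A) -> (A=5 B=3)
Target reached → yes.

Answer: yes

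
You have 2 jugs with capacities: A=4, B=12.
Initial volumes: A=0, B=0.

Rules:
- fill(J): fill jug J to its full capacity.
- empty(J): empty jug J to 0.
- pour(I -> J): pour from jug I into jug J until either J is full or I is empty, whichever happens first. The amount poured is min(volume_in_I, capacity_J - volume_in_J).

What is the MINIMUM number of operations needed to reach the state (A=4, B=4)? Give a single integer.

Answer: 3

Derivation:
BFS from (A=0, B=0). One shortest path:
  1. fill(A) -> (A=4 B=0)
  2. pour(A -> B) -> (A=0 B=4)
  3. fill(A) -> (A=4 B=4)
Reached target in 3 moves.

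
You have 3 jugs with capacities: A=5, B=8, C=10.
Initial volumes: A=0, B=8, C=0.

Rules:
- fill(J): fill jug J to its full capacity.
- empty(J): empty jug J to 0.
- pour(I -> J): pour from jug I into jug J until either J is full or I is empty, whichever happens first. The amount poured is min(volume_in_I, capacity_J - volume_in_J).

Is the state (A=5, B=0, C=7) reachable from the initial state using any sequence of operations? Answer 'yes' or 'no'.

Answer: yes

Derivation:
BFS from (A=0, B=8, C=0):
  1. fill(A) -> (A=5 B=8 C=0)
  2. empty(B) -> (A=5 B=0 C=0)
  3. fill(C) -> (A=5 B=0 C=10)
  4. pour(A -> B) -> (A=0 B=5 C=10)
  5. fill(A) -> (A=5 B=5 C=10)
  6. pour(C -> B) -> (A=5 B=8 C=7)
  7. empty(B) -> (A=5 B=0 C=7)
Target reached → yes.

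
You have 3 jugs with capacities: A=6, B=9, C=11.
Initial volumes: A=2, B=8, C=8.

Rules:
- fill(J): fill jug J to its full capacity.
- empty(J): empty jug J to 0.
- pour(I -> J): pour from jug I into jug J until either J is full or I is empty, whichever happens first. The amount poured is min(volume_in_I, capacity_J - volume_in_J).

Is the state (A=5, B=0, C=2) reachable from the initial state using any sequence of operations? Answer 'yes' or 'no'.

BFS from (A=2, B=8, C=8):
  1. empty(A) -> (A=0 B=8 C=8)
  2. pour(C -> A) -> (A=6 B=8 C=2)
  3. pour(A -> B) -> (A=5 B=9 C=2)
  4. empty(B) -> (A=5 B=0 C=2)
Target reached → yes.

Answer: yes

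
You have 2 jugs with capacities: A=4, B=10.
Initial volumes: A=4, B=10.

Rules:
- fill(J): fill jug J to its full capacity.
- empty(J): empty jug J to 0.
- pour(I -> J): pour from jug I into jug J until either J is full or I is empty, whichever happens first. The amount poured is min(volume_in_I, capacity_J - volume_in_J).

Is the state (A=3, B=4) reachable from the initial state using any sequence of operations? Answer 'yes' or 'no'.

BFS explored all 14 reachable states.
Reachable set includes: (0,0), (0,2), (0,4), (0,6), (0,8), (0,10), (2,0), (2,10), (4,0), (4,2), (4,4), (4,6) ...
Target (A=3, B=4) not in reachable set → no.

Answer: no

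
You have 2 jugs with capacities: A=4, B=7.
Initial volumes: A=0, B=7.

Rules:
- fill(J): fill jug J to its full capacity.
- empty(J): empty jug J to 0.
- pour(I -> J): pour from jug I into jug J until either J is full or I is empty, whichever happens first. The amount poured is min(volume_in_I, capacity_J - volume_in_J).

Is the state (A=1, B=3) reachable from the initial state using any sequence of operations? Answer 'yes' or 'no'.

BFS explored all 22 reachable states.
Reachable set includes: (0,0), (0,1), (0,2), (0,3), (0,4), (0,5), (0,6), (0,7), (1,0), (1,7), (2,0), (2,7) ...
Target (A=1, B=3) not in reachable set → no.

Answer: no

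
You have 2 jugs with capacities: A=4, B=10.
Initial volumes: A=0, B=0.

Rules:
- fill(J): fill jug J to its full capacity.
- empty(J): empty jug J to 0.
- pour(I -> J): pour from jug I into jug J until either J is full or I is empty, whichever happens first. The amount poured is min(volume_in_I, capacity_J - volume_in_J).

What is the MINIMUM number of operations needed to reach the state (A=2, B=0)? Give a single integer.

Answer: 6

Derivation:
BFS from (A=0, B=0). One shortest path:
  1. fill(B) -> (A=0 B=10)
  2. pour(B -> A) -> (A=4 B=6)
  3. empty(A) -> (A=0 B=6)
  4. pour(B -> A) -> (A=4 B=2)
  5. empty(A) -> (A=0 B=2)
  6. pour(B -> A) -> (A=2 B=0)
Reached target in 6 moves.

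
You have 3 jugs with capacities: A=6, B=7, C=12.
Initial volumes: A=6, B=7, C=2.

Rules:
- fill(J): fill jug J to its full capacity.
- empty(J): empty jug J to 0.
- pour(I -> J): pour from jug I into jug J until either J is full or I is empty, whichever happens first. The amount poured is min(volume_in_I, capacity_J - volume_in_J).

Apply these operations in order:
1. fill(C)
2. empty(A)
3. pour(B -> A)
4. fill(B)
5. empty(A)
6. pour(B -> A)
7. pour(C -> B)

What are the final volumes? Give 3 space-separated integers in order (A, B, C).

Step 1: fill(C) -> (A=6 B=7 C=12)
Step 2: empty(A) -> (A=0 B=7 C=12)
Step 3: pour(B -> A) -> (A=6 B=1 C=12)
Step 4: fill(B) -> (A=6 B=7 C=12)
Step 5: empty(A) -> (A=0 B=7 C=12)
Step 6: pour(B -> A) -> (A=6 B=1 C=12)
Step 7: pour(C -> B) -> (A=6 B=7 C=6)

Answer: 6 7 6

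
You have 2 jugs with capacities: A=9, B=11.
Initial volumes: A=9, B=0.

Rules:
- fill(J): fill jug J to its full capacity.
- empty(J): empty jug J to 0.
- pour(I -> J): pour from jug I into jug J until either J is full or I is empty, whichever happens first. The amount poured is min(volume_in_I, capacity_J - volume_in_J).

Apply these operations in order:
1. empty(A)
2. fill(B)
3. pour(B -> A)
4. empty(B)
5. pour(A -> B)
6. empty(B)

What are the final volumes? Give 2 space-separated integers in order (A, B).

Step 1: empty(A) -> (A=0 B=0)
Step 2: fill(B) -> (A=0 B=11)
Step 3: pour(B -> A) -> (A=9 B=2)
Step 4: empty(B) -> (A=9 B=0)
Step 5: pour(A -> B) -> (A=0 B=9)
Step 6: empty(B) -> (A=0 B=0)

Answer: 0 0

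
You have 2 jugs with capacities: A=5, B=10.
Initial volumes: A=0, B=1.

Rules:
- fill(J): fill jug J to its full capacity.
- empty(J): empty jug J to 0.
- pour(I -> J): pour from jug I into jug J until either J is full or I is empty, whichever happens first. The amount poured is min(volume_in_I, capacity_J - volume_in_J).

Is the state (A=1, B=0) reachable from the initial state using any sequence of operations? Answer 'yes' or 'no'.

BFS from (A=0, B=1):
  1. pour(B -> A) -> (A=1 B=0)
Target reached → yes.

Answer: yes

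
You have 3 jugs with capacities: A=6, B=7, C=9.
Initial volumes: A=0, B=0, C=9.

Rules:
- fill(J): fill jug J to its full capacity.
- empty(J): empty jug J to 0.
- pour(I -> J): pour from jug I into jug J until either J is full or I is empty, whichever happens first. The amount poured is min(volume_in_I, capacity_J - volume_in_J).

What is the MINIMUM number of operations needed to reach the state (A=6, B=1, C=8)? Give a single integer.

BFS from (A=0, B=0, C=9). One shortest path:
  1. fill(A) -> (A=6 B=0 C=9)
  2. pour(A -> B) -> (A=0 B=6 C=9)
  3. pour(C -> B) -> (A=0 B=7 C=8)
  4. pour(B -> A) -> (A=6 B=1 C=8)
Reached target in 4 moves.

Answer: 4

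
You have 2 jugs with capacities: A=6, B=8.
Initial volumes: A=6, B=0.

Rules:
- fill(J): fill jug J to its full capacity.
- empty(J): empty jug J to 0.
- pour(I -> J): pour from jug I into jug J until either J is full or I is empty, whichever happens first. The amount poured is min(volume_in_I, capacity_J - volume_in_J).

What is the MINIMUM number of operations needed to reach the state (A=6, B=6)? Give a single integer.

BFS from (A=6, B=0). One shortest path:
  1. pour(A -> B) -> (A=0 B=6)
  2. fill(A) -> (A=6 B=6)
Reached target in 2 moves.

Answer: 2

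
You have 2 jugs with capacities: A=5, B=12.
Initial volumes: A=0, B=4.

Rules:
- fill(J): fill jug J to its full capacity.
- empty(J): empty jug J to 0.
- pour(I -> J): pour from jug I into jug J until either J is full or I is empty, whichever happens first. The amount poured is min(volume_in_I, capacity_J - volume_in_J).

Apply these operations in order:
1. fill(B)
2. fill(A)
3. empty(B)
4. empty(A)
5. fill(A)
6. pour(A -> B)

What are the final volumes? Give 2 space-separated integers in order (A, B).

Step 1: fill(B) -> (A=0 B=12)
Step 2: fill(A) -> (A=5 B=12)
Step 3: empty(B) -> (A=5 B=0)
Step 4: empty(A) -> (A=0 B=0)
Step 5: fill(A) -> (A=5 B=0)
Step 6: pour(A -> B) -> (A=0 B=5)

Answer: 0 5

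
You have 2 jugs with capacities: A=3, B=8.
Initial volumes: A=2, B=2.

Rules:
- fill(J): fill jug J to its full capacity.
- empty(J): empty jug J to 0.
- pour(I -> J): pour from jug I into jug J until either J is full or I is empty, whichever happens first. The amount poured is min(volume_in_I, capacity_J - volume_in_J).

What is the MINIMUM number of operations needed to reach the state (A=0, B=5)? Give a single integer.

BFS from (A=2, B=2). One shortest path:
  1. fill(A) -> (A=3 B=2)
  2. pour(A -> B) -> (A=0 B=5)
Reached target in 2 moves.

Answer: 2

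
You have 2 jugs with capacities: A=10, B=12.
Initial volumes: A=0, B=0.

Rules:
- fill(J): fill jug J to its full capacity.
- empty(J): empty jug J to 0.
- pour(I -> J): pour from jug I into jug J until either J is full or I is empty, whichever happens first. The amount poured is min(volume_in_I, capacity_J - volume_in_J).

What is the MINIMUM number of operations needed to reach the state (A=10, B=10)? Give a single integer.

Answer: 3

Derivation:
BFS from (A=0, B=0). One shortest path:
  1. fill(A) -> (A=10 B=0)
  2. pour(A -> B) -> (A=0 B=10)
  3. fill(A) -> (A=10 B=10)
Reached target in 3 moves.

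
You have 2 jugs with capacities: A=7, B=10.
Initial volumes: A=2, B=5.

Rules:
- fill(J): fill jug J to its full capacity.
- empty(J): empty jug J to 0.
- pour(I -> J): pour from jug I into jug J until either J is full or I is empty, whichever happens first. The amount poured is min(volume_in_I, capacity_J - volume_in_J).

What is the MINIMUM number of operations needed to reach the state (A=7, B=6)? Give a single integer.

BFS from (A=2, B=5). One shortest path:
  1. empty(A) -> (A=0 B=5)
  2. fill(B) -> (A=0 B=10)
  3. pour(B -> A) -> (A=7 B=3)
  4. empty(A) -> (A=0 B=3)
  5. pour(B -> A) -> (A=3 B=0)
  6. fill(B) -> (A=3 B=10)
  7. pour(B -> A) -> (A=7 B=6)
Reached target in 7 moves.

Answer: 7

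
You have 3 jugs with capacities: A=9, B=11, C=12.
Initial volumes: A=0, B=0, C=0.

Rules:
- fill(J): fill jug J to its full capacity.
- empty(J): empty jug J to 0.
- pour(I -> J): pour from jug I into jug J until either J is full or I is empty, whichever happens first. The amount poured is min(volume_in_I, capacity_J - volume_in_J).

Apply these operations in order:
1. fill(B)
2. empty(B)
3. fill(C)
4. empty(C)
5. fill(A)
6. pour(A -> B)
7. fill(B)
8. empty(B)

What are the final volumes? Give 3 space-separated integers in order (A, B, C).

Answer: 0 0 0

Derivation:
Step 1: fill(B) -> (A=0 B=11 C=0)
Step 2: empty(B) -> (A=0 B=0 C=0)
Step 3: fill(C) -> (A=0 B=0 C=12)
Step 4: empty(C) -> (A=0 B=0 C=0)
Step 5: fill(A) -> (A=9 B=0 C=0)
Step 6: pour(A -> B) -> (A=0 B=9 C=0)
Step 7: fill(B) -> (A=0 B=11 C=0)
Step 8: empty(B) -> (A=0 B=0 C=0)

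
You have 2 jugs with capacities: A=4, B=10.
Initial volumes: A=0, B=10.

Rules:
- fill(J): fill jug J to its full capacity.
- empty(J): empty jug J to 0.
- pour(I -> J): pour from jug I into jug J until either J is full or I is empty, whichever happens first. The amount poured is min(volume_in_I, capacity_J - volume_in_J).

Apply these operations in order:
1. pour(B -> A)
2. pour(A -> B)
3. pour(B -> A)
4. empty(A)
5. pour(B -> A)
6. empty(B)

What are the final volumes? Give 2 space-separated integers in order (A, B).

Step 1: pour(B -> A) -> (A=4 B=6)
Step 2: pour(A -> B) -> (A=0 B=10)
Step 3: pour(B -> A) -> (A=4 B=6)
Step 4: empty(A) -> (A=0 B=6)
Step 5: pour(B -> A) -> (A=4 B=2)
Step 6: empty(B) -> (A=4 B=0)

Answer: 4 0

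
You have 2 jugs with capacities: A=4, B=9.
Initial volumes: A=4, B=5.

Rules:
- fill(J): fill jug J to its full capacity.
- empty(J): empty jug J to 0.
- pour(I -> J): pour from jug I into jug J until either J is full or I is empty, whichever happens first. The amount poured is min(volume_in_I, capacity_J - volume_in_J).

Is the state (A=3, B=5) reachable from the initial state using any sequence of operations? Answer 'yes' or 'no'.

BFS explored all 26 reachable states.
Reachable set includes: (0,0), (0,1), (0,2), (0,3), (0,4), (0,5), (0,6), (0,7), (0,8), (0,9), (1,0), (1,9) ...
Target (A=3, B=5) not in reachable set → no.

Answer: no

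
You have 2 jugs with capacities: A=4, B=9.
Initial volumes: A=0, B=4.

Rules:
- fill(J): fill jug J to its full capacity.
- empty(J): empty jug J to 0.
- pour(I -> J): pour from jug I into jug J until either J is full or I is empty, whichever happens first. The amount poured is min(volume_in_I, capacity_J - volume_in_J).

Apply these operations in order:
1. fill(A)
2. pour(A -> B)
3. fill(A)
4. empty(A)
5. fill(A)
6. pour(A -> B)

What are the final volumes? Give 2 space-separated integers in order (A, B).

Step 1: fill(A) -> (A=4 B=4)
Step 2: pour(A -> B) -> (A=0 B=8)
Step 3: fill(A) -> (A=4 B=8)
Step 4: empty(A) -> (A=0 B=8)
Step 5: fill(A) -> (A=4 B=8)
Step 6: pour(A -> B) -> (A=3 B=9)

Answer: 3 9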